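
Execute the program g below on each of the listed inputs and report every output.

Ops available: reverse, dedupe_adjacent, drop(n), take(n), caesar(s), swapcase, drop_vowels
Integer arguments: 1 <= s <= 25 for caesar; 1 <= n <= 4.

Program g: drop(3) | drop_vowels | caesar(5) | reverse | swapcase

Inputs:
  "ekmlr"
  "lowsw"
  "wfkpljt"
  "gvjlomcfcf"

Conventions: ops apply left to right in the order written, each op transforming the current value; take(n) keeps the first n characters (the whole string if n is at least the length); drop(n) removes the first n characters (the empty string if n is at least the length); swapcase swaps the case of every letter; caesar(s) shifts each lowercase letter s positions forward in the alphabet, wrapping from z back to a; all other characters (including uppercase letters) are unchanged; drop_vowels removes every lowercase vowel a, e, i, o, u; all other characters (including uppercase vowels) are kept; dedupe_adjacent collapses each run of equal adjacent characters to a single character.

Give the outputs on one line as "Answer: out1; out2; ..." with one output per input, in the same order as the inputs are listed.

Execution, op by op:
  "ekmlr" -> "lr" -> "lr" -> "qw" -> "wq" -> "WQ"
  "lowsw" -> "sw" -> "sw" -> "xb" -> "bx" -> "BX"
  "wfkpljt" -> "pljt" -> "pljt" -> "uqoy" -> "yoqu" -> "YOQU"
  "gvjlomcfcf" -> "lomcfcf" -> "lmcfcf" -> "qrhkhk" -> "khkhrq" -> "KHKHRQ"

"WQ"; "BX"; "YOQU"; "KHKHRQ"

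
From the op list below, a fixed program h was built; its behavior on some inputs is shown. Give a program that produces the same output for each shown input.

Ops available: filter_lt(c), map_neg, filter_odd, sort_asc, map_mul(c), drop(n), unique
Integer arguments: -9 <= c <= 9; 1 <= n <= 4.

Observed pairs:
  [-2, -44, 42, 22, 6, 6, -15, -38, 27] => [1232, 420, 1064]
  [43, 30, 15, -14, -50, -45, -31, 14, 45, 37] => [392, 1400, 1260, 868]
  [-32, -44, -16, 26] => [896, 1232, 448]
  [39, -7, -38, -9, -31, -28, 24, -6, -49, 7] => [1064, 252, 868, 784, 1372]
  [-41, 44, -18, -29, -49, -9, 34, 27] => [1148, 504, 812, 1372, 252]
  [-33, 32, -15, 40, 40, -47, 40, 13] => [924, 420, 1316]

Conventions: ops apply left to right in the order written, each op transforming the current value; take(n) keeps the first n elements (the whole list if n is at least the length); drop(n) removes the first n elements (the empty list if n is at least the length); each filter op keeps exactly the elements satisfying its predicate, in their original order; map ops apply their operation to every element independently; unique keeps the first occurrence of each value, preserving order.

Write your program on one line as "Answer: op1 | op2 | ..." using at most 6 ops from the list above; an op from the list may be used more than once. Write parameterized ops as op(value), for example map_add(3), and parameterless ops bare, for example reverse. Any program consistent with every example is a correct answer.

unique | filter_lt(0) | filter_lt(-7) | map_mul(-4) | map_mul(7)

Check, running the answer program on each example:
  [-2, -44, 42, 22, 6, 6, -15, -38, 27] -> [-2, -44, 42, 22, 6, -15, -38, 27] -> [-2, -44, -15, -38] -> [-44, -15, -38] -> [176, 60, 152] -> [1232, 420, 1064]
  [43, 30, 15, -14, -50, -45, -31, 14, 45, 37] -> [43, 30, 15, -14, -50, -45, -31, 14, 45, 37] -> [-14, -50, -45, -31] -> [-14, -50, -45, -31] -> [56, 200, 180, 124] -> [392, 1400, 1260, 868]
  [-32, -44, -16, 26] -> [-32, -44, -16, 26] -> [-32, -44, -16] -> [-32, -44, -16] -> [128, 176, 64] -> [896, 1232, 448]
  [39, -7, -38, -9, -31, -28, 24, -6, -49, 7] -> [39, -7, -38, -9, -31, -28, 24, -6, -49, 7] -> [-7, -38, -9, -31, -28, -6, -49] -> [-38, -9, -31, -28, -49] -> [152, 36, 124, 112, 196] -> [1064, 252, 868, 784, 1372]
  [-41, 44, -18, -29, -49, -9, 34, 27] -> [-41, 44, -18, -29, -49, -9, 34, 27] -> [-41, -18, -29, -49, -9] -> [-41, -18, -29, -49, -9] -> [164, 72, 116, 196, 36] -> [1148, 504, 812, 1372, 252]
  [-33, 32, -15, 40, 40, -47, 40, 13] -> [-33, 32, -15, 40, -47, 13] -> [-33, -15, -47] -> [-33, -15, -47] -> [132, 60, 188] -> [924, 420, 1316]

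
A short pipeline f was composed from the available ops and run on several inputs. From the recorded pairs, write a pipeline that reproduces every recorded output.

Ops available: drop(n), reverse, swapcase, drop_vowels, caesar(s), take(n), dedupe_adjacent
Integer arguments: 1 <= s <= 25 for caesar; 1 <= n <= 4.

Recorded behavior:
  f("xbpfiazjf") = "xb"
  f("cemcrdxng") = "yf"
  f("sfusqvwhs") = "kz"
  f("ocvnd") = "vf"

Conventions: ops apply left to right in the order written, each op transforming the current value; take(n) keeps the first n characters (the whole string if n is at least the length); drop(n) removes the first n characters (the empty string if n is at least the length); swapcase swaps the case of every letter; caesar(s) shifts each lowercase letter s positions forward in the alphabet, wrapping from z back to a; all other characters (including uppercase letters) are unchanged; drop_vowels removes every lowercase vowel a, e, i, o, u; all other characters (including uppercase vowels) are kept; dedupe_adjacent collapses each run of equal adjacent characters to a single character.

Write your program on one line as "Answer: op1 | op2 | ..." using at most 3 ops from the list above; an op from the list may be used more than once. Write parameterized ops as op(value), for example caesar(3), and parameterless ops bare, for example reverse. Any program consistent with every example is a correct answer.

reverse | caesar(18) | take(2)

Check, running the answer program on each example:
  "xbpfiazjf" -> "fjzaifpbx" -> "xbrsaxhtp" -> "xb"
  "cemcrdxng" -> "gnxdrcmec" -> "yfpvjuewu" -> "yf"
  "sfusqvwhs" -> "shwvqsufs" -> "kzonikmxk" -> "kz"
  "ocvnd" -> "dnvco" -> "vfnug" -> "vf"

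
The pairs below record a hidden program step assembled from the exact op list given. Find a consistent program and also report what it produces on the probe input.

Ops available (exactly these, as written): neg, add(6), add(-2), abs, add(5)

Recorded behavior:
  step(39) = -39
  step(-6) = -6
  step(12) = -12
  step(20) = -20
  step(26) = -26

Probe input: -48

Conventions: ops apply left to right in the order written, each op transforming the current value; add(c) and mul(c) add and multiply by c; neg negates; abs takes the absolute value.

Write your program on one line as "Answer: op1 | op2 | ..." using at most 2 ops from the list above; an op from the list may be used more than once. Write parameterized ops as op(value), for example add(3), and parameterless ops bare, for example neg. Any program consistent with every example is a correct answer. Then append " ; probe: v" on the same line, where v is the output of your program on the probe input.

abs | neg ; probe: -48

Check, running the answer program on each example:
  39 -> 39 -> -39
  -6 -> 6 -> -6
  12 -> 12 -> -12
  20 -> 20 -> -20
  26 -> 26 -> -26
  probe: -48 -> 48 -> -48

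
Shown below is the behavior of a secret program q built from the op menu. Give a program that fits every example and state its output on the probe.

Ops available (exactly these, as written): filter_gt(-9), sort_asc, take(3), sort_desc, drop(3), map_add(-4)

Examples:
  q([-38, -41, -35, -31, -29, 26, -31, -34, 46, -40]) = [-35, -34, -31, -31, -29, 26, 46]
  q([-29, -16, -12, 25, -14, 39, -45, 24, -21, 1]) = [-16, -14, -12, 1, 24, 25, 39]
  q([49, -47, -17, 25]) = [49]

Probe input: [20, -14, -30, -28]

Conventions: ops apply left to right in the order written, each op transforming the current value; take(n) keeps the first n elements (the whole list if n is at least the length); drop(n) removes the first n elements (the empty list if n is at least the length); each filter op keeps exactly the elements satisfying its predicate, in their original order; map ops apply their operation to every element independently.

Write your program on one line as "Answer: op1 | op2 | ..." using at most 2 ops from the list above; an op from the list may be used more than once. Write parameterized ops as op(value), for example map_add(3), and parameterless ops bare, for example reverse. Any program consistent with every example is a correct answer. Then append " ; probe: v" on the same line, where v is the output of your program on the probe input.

sort_asc | drop(3) ; probe: [20]

Check, running the answer program on each example:
  [-38, -41, -35, -31, -29, 26, -31, -34, 46, -40] -> [-41, -40, -38, -35, -34, -31, -31, -29, 26, 46] -> [-35, -34, -31, -31, -29, 26, 46]
  [-29, -16, -12, 25, -14, 39, -45, 24, -21, 1] -> [-45, -29, -21, -16, -14, -12, 1, 24, 25, 39] -> [-16, -14, -12, 1, 24, 25, 39]
  [49, -47, -17, 25] -> [-47, -17, 25, 49] -> [49]
  probe: [20, -14, -30, -28] -> [-30, -28, -14, 20] -> [20]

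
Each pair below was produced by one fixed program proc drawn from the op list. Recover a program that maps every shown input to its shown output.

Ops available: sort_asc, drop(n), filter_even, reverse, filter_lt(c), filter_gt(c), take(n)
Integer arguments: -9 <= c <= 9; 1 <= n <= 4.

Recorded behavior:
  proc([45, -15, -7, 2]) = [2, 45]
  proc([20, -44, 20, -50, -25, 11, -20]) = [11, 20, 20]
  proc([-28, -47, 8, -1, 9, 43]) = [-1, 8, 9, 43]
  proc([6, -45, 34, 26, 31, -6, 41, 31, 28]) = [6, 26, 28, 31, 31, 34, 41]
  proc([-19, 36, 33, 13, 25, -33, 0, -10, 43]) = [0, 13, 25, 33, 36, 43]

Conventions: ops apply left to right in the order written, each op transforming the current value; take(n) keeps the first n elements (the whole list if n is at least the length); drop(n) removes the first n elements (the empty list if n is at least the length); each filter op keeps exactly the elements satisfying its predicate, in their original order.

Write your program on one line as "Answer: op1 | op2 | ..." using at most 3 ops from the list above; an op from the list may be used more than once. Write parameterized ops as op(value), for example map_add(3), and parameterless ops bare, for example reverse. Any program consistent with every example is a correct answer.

filter_gt(-3) | sort_asc

Check, running the answer program on each example:
  [45, -15, -7, 2] -> [45, 2] -> [2, 45]
  [20, -44, 20, -50, -25, 11, -20] -> [20, 20, 11] -> [11, 20, 20]
  [-28, -47, 8, -1, 9, 43] -> [8, -1, 9, 43] -> [-1, 8, 9, 43]
  [6, -45, 34, 26, 31, -6, 41, 31, 28] -> [6, 34, 26, 31, 41, 31, 28] -> [6, 26, 28, 31, 31, 34, 41]
  [-19, 36, 33, 13, 25, -33, 0, -10, 43] -> [36, 33, 13, 25, 0, 43] -> [0, 13, 25, 33, 36, 43]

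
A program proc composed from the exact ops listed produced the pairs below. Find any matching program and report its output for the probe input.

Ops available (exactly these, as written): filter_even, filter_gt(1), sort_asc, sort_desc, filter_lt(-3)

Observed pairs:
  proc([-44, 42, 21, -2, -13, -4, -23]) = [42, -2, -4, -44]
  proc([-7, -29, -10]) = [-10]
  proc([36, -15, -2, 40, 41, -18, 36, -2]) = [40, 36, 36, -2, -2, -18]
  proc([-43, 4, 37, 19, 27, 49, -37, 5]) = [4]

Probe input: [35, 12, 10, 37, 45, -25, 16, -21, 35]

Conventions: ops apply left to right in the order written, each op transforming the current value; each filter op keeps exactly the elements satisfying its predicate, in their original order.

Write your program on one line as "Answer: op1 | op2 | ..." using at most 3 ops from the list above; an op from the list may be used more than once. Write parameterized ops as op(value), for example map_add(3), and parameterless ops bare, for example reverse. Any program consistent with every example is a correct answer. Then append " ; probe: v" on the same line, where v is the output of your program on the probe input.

sort_desc | filter_even ; probe: [16, 12, 10]

Check, running the answer program on each example:
  [-44, 42, 21, -2, -13, -4, -23] -> [42, 21, -2, -4, -13, -23, -44] -> [42, -2, -4, -44]
  [-7, -29, -10] -> [-7, -10, -29] -> [-10]
  [36, -15, -2, 40, 41, -18, 36, -2] -> [41, 40, 36, 36, -2, -2, -15, -18] -> [40, 36, 36, -2, -2, -18]
  [-43, 4, 37, 19, 27, 49, -37, 5] -> [49, 37, 27, 19, 5, 4, -37, -43] -> [4]
  probe: [35, 12, 10, 37, 45, -25, 16, -21, 35] -> [45, 37, 35, 35, 16, 12, 10, -21, -25] -> [16, 12, 10]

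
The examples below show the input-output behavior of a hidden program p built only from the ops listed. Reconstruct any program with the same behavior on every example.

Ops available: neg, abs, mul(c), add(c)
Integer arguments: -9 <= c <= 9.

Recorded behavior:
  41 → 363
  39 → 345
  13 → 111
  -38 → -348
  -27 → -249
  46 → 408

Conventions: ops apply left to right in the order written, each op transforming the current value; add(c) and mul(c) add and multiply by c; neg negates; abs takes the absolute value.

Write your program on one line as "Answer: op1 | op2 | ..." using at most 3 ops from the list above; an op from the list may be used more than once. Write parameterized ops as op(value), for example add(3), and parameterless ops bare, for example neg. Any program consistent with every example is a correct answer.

mul(-1) | mul(-9) | add(-6)

Check, running the answer program on each example:
  41 -> -41 -> 369 -> 363
  39 -> -39 -> 351 -> 345
  13 -> -13 -> 117 -> 111
  -38 -> 38 -> -342 -> -348
  -27 -> 27 -> -243 -> -249
  46 -> -46 -> 414 -> 408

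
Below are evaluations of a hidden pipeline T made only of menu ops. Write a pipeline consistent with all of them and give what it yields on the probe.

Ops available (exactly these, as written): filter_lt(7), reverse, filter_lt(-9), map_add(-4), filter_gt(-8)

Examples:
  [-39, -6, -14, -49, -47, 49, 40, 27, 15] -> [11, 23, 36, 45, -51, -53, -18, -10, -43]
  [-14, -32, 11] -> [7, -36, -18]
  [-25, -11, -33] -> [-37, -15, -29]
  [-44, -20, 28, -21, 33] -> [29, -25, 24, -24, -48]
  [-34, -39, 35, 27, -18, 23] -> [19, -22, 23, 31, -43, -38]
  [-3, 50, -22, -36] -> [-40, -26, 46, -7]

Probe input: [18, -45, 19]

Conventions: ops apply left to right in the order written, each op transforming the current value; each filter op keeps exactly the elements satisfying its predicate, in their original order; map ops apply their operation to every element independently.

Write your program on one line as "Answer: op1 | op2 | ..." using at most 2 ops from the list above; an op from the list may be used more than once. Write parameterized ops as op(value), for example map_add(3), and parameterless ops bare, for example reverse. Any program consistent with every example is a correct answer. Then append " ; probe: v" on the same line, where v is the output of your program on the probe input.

map_add(-4) | reverse ; probe: [15, -49, 14]

Check, running the answer program on each example:
  [-39, -6, -14, -49, -47, 49, 40, 27, 15] -> [-43, -10, -18, -53, -51, 45, 36, 23, 11] -> [11, 23, 36, 45, -51, -53, -18, -10, -43]
  [-14, -32, 11] -> [-18, -36, 7] -> [7, -36, -18]
  [-25, -11, -33] -> [-29, -15, -37] -> [-37, -15, -29]
  [-44, -20, 28, -21, 33] -> [-48, -24, 24, -25, 29] -> [29, -25, 24, -24, -48]
  [-34, -39, 35, 27, -18, 23] -> [-38, -43, 31, 23, -22, 19] -> [19, -22, 23, 31, -43, -38]
  [-3, 50, -22, -36] -> [-7, 46, -26, -40] -> [-40, -26, 46, -7]
  probe: [18, -45, 19] -> [14, -49, 15] -> [15, -49, 14]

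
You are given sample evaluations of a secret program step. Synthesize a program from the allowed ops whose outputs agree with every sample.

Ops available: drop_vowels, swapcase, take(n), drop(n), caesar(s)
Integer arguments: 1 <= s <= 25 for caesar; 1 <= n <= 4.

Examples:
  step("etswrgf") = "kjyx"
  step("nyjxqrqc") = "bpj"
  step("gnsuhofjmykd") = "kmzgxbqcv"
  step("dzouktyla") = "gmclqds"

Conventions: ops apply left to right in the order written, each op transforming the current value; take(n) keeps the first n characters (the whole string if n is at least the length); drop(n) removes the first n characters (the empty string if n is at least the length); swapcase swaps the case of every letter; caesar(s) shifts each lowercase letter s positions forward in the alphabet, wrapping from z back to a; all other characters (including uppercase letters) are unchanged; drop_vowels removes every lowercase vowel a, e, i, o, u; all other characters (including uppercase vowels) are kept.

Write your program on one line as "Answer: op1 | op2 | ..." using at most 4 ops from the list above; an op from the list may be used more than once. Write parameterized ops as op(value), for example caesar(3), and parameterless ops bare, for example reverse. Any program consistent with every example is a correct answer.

drop(1) | caesar(18) | drop_vowels | drop(1)

Check, running the answer program on each example:
  "etswrgf" -> "tswrgf" -> "lkojyx" -> "lkjyx" -> "kjyx"
  "nyjxqrqc" -> "yjxqrqc" -> "qbpijiu" -> "qbpj" -> "bpj"
  "gnsuhofjmykd" -> "nsuhofjmykd" -> "fkmzgxbeqcv" -> "fkmzgxbqcv" -> "kmzgxbqcv"
  "dzouktyla" -> "zouktyla" -> "rgmclqds" -> "rgmclqds" -> "gmclqds"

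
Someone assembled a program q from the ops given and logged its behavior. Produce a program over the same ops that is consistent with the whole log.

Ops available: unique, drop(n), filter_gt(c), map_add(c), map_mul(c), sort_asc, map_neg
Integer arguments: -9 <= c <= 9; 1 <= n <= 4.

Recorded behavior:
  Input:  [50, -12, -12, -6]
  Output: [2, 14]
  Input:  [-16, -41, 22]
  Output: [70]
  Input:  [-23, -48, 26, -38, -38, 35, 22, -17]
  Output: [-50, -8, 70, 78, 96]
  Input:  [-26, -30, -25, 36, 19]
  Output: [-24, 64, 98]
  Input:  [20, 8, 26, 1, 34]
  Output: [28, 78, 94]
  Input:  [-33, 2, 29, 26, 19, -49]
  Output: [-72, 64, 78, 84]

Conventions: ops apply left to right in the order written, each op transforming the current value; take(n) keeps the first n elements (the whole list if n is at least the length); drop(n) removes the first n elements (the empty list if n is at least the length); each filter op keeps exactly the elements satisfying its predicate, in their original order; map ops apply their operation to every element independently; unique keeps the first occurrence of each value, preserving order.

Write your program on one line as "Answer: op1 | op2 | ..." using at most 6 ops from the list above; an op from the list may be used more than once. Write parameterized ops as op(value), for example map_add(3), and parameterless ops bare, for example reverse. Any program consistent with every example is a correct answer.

map_add(4) | map_add(9) | drop(2) | map_mul(2) | unique | sort_asc

Check, running the answer program on each example:
  [50, -12, -12, -6] -> [54, -8, -8, -2] -> [63, 1, 1, 7] -> [1, 7] -> [2, 14] -> [2, 14] -> [2, 14]
  [-16, -41, 22] -> [-12, -37, 26] -> [-3, -28, 35] -> [35] -> [70] -> [70] -> [70]
  [-23, -48, 26, -38, -38, 35, 22, -17] -> [-19, -44, 30, -34, -34, 39, 26, -13] -> [-10, -35, 39, -25, -25, 48, 35, -4] -> [39, -25, -25, 48, 35, -4] -> [78, -50, -50, 96, 70, -8] -> [78, -50, 96, 70, -8] -> [-50, -8, 70, 78, 96]
  [-26, -30, -25, 36, 19] -> [-22, -26, -21, 40, 23] -> [-13, -17, -12, 49, 32] -> [-12, 49, 32] -> [-24, 98, 64] -> [-24, 98, 64] -> [-24, 64, 98]
  [20, 8, 26, 1, 34] -> [24, 12, 30, 5, 38] -> [33, 21, 39, 14, 47] -> [39, 14, 47] -> [78, 28, 94] -> [78, 28, 94] -> [28, 78, 94]
  [-33, 2, 29, 26, 19, -49] -> [-29, 6, 33, 30, 23, -45] -> [-20, 15, 42, 39, 32, -36] -> [42, 39, 32, -36] -> [84, 78, 64, -72] -> [84, 78, 64, -72] -> [-72, 64, 78, 84]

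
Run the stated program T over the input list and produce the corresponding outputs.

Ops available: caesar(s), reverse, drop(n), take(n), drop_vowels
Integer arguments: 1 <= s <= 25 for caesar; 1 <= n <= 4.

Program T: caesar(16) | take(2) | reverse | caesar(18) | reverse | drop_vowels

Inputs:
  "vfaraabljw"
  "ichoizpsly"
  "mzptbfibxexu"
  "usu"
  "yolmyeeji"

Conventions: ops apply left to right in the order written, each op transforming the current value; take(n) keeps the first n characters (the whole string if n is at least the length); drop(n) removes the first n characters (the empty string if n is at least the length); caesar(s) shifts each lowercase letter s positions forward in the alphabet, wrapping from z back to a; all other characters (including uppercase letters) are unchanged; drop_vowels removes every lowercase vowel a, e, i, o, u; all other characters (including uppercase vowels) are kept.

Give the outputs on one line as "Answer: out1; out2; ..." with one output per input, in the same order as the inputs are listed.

Execution, op by op:
  "vfaraabljw" -> "lvqhqqrbzm" -> "lv" -> "vl" -> "nd" -> "dn" -> "dn"
  "ichoizpsly" -> "ysxeypfibo" -> "ys" -> "sy" -> "kq" -> "qk" -> "qk"
  "mzptbfibxexu" -> "cpfjrvyrnunk" -> "cp" -> "pc" -> "hu" -> "uh" -> "h"
  "usu" -> "kik" -> "ki" -> "ik" -> "ac" -> "ca" -> "c"
  "yolmyeeji" -> "oebcouuzy" -> "oe" -> "eo" -> "wg" -> "gw" -> "gw"

"dn"; "qk"; "h"; "c"; "gw"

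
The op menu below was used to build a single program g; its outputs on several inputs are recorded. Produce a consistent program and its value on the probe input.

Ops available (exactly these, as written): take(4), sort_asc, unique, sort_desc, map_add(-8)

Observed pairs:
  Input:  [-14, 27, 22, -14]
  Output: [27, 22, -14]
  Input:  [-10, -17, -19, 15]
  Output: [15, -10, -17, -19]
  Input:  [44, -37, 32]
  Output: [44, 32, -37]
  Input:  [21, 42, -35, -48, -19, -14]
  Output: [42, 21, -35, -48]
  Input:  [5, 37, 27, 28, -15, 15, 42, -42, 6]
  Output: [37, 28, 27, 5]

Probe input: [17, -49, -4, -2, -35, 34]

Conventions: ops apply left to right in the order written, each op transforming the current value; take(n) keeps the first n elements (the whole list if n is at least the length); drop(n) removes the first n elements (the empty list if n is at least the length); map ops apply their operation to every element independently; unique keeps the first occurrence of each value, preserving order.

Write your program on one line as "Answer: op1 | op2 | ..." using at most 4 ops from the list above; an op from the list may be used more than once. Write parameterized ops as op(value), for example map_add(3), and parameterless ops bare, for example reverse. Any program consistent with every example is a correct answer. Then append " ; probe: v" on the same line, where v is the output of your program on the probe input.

take(4) | sort_desc | unique ; probe: [17, -2, -4, -49]

Check, running the answer program on each example:
  [-14, 27, 22, -14] -> [-14, 27, 22, -14] -> [27, 22, -14, -14] -> [27, 22, -14]
  [-10, -17, -19, 15] -> [-10, -17, -19, 15] -> [15, -10, -17, -19] -> [15, -10, -17, -19]
  [44, -37, 32] -> [44, -37, 32] -> [44, 32, -37] -> [44, 32, -37]
  [21, 42, -35, -48, -19, -14] -> [21, 42, -35, -48] -> [42, 21, -35, -48] -> [42, 21, -35, -48]
  [5, 37, 27, 28, -15, 15, 42, -42, 6] -> [5, 37, 27, 28] -> [37, 28, 27, 5] -> [37, 28, 27, 5]
  probe: [17, -49, -4, -2, -35, 34] -> [17, -49, -4, -2] -> [17, -2, -4, -49] -> [17, -2, -4, -49]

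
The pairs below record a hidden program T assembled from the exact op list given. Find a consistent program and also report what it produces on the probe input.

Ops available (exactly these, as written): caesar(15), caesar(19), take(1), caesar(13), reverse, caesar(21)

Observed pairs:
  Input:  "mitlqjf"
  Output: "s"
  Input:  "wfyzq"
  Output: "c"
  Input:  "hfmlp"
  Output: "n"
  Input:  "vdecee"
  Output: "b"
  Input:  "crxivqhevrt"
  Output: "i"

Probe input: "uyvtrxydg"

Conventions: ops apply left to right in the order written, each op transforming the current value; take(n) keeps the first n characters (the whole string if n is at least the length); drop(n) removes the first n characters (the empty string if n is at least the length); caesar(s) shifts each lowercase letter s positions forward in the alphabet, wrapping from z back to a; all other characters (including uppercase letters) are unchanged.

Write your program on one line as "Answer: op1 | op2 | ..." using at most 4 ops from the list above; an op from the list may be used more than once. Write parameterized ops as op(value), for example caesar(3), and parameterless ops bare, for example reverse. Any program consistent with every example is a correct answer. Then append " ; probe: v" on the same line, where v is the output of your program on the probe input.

caesar(13) | caesar(19) | take(1) ; probe: "a"

Check, running the answer program on each example:
  "mitlqjf" -> "zvgydws" -> "sozrwpl" -> "s"
  "wfyzq" -> "jslmd" -> "clefw" -> "c"
  "hfmlp" -> "uszyc" -> "nlsrv" -> "n"
  "vdecee" -> "iqrprr" -> "bjkikk" -> "b"
  "crxivqhevrt" -> "pekvidurieg" -> "ixdobwnkbxz" -> "i"
  probe: "uyvtrxydg" -> "hligeklqt" -> "aebzxdejm" -> "a"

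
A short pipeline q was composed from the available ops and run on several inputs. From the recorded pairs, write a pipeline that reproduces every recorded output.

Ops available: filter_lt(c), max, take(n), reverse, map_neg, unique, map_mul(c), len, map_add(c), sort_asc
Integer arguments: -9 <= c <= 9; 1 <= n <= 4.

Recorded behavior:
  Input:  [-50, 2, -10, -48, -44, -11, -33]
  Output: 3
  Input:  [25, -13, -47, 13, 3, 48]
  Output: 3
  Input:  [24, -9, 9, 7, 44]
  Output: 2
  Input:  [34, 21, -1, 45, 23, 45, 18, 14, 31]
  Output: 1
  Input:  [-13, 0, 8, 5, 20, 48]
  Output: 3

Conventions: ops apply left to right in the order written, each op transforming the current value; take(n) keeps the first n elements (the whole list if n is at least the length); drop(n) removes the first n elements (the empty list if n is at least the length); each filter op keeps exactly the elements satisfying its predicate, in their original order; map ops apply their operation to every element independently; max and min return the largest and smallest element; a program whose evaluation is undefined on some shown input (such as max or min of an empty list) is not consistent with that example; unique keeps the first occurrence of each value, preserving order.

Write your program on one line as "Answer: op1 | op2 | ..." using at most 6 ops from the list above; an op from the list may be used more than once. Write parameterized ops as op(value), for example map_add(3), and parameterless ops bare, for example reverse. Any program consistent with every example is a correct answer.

unique | filter_lt(9) | take(3) | map_mul(7) | len

Check, running the answer program on each example:
  [-50, 2, -10, -48, -44, -11, -33] -> [-50, 2, -10, -48, -44, -11, -33] -> [-50, 2, -10, -48, -44, -11, -33] -> [-50, 2, -10] -> [-350, 14, -70] -> 3
  [25, -13, -47, 13, 3, 48] -> [25, -13, -47, 13, 3, 48] -> [-13, -47, 3] -> [-13, -47, 3] -> [-91, -329, 21] -> 3
  [24, -9, 9, 7, 44] -> [24, -9, 9, 7, 44] -> [-9, 7] -> [-9, 7] -> [-63, 49] -> 2
  [34, 21, -1, 45, 23, 45, 18, 14, 31] -> [34, 21, -1, 45, 23, 18, 14, 31] -> [-1] -> [-1] -> [-7] -> 1
  [-13, 0, 8, 5, 20, 48] -> [-13, 0, 8, 5, 20, 48] -> [-13, 0, 8, 5] -> [-13, 0, 8] -> [-91, 0, 56] -> 3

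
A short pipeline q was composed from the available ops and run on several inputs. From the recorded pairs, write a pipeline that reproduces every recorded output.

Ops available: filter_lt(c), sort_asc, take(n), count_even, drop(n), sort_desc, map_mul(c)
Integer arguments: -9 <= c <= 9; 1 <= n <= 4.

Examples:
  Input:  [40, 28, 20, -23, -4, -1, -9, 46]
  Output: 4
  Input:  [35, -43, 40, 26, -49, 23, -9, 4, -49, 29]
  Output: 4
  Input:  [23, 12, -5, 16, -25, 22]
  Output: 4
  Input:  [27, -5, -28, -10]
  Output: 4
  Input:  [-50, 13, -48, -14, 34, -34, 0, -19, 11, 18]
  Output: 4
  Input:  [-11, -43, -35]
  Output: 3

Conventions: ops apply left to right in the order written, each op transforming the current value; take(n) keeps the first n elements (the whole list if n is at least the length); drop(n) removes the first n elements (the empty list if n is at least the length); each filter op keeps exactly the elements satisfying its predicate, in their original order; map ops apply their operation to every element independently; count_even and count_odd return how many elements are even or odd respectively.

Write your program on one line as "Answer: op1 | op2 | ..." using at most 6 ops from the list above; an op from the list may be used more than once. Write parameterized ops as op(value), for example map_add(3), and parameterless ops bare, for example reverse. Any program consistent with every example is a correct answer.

map_mul(2) | sort_desc | take(4) | map_mul(-3) | count_even

Check, running the answer program on each example:
  [40, 28, 20, -23, -4, -1, -9, 46] -> [80, 56, 40, -46, -8, -2, -18, 92] -> [92, 80, 56, 40, -2, -8, -18, -46] -> [92, 80, 56, 40] -> [-276, -240, -168, -120] -> 4
  [35, -43, 40, 26, -49, 23, -9, 4, -49, 29] -> [70, -86, 80, 52, -98, 46, -18, 8, -98, 58] -> [80, 70, 58, 52, 46, 8, -18, -86, -98, -98] -> [80, 70, 58, 52] -> [-240, -210, -174, -156] -> 4
  [23, 12, -5, 16, -25, 22] -> [46, 24, -10, 32, -50, 44] -> [46, 44, 32, 24, -10, -50] -> [46, 44, 32, 24] -> [-138, -132, -96, -72] -> 4
  [27, -5, -28, -10] -> [54, -10, -56, -20] -> [54, -10, -20, -56] -> [54, -10, -20, -56] -> [-162, 30, 60, 168] -> 4
  [-50, 13, -48, -14, 34, -34, 0, -19, 11, 18] -> [-100, 26, -96, -28, 68, -68, 0, -38, 22, 36] -> [68, 36, 26, 22, 0, -28, -38, -68, -96, -100] -> [68, 36, 26, 22] -> [-204, -108, -78, -66] -> 4
  [-11, -43, -35] -> [-22, -86, -70] -> [-22, -70, -86] -> [-22, -70, -86] -> [66, 210, 258] -> 3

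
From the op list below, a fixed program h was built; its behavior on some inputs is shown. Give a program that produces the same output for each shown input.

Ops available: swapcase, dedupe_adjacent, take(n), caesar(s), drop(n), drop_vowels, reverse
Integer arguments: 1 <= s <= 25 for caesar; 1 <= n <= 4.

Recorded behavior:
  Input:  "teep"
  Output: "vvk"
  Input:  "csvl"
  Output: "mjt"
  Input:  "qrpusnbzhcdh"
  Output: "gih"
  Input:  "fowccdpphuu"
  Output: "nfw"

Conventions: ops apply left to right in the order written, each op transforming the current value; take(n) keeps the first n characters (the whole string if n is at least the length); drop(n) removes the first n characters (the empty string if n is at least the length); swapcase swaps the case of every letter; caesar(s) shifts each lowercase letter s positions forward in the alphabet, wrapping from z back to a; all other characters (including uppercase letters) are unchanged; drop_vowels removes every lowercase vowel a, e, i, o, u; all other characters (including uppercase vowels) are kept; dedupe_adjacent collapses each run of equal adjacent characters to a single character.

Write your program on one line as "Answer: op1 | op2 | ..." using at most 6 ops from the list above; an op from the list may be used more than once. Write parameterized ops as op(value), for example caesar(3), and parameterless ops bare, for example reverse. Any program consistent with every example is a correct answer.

take(3) | caesar(4) | caesar(16) | reverse | caesar(23)

Check, running the answer program on each example:
  "teep" -> "tee" -> "xii" -> "nyy" -> "yyn" -> "vvk"
  "csvl" -> "csv" -> "gwz" -> "wmp" -> "pmw" -> "mjt"
  "qrpusnbzhcdh" -> "qrp" -> "uvt" -> "klj" -> "jlk" -> "gih"
  "fowccdpphuu" -> "fow" -> "jsa" -> "ziq" -> "qiz" -> "nfw"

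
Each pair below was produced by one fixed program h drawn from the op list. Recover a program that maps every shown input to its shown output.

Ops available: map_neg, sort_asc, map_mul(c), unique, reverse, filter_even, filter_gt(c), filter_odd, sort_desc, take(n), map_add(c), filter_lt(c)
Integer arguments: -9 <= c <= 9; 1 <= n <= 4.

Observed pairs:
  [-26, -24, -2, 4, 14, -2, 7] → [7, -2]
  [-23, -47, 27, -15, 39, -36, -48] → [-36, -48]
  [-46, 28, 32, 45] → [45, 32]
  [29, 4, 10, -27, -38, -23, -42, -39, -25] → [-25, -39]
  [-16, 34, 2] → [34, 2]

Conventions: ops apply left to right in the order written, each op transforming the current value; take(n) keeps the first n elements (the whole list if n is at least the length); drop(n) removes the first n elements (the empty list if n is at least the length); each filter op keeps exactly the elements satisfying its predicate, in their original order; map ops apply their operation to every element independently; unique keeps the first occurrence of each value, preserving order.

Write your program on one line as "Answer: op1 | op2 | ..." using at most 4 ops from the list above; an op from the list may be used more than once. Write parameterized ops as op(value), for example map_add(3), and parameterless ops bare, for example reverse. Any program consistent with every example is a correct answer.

reverse | take(2) | sort_asc | sort_desc

Check, running the answer program on each example:
  [-26, -24, -2, 4, 14, -2, 7] -> [7, -2, 14, 4, -2, -24, -26] -> [7, -2] -> [-2, 7] -> [7, -2]
  [-23, -47, 27, -15, 39, -36, -48] -> [-48, -36, 39, -15, 27, -47, -23] -> [-48, -36] -> [-48, -36] -> [-36, -48]
  [-46, 28, 32, 45] -> [45, 32, 28, -46] -> [45, 32] -> [32, 45] -> [45, 32]
  [29, 4, 10, -27, -38, -23, -42, -39, -25] -> [-25, -39, -42, -23, -38, -27, 10, 4, 29] -> [-25, -39] -> [-39, -25] -> [-25, -39]
  [-16, 34, 2] -> [2, 34, -16] -> [2, 34] -> [2, 34] -> [34, 2]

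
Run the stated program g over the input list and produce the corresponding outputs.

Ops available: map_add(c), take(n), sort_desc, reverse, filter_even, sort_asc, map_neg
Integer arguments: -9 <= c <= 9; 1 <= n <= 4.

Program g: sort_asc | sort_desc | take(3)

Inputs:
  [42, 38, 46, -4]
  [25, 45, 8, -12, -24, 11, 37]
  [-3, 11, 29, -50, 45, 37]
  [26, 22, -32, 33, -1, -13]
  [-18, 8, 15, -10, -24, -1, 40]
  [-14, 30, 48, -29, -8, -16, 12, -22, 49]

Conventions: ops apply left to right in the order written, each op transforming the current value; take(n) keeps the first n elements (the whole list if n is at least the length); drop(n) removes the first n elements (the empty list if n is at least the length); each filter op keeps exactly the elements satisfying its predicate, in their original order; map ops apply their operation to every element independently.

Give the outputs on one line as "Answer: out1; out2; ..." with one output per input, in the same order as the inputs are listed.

Execution, op by op:
  [42, 38, 46, -4] -> [-4, 38, 42, 46] -> [46, 42, 38, -4] -> [46, 42, 38]
  [25, 45, 8, -12, -24, 11, 37] -> [-24, -12, 8, 11, 25, 37, 45] -> [45, 37, 25, 11, 8, -12, -24] -> [45, 37, 25]
  [-3, 11, 29, -50, 45, 37] -> [-50, -3, 11, 29, 37, 45] -> [45, 37, 29, 11, -3, -50] -> [45, 37, 29]
  [26, 22, -32, 33, -1, -13] -> [-32, -13, -1, 22, 26, 33] -> [33, 26, 22, -1, -13, -32] -> [33, 26, 22]
  [-18, 8, 15, -10, -24, -1, 40] -> [-24, -18, -10, -1, 8, 15, 40] -> [40, 15, 8, -1, -10, -18, -24] -> [40, 15, 8]
  [-14, 30, 48, -29, -8, -16, 12, -22, 49] -> [-29, -22, -16, -14, -8, 12, 30, 48, 49] -> [49, 48, 30, 12, -8, -14, -16, -22, -29] -> [49, 48, 30]

[46, 42, 38]; [45, 37, 25]; [45, 37, 29]; [33, 26, 22]; [40, 15, 8]; [49, 48, 30]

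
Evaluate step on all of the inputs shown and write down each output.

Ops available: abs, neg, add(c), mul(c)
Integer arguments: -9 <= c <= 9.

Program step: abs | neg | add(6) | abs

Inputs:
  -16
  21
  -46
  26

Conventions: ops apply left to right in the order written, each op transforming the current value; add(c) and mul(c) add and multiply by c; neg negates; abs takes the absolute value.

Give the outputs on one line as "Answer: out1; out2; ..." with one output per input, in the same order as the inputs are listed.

10; 15; 40; 20

Execution, op by op:
  -16 -> 16 -> -16 -> -10 -> 10
  21 -> 21 -> -21 -> -15 -> 15
  -46 -> 46 -> -46 -> -40 -> 40
  26 -> 26 -> -26 -> -20 -> 20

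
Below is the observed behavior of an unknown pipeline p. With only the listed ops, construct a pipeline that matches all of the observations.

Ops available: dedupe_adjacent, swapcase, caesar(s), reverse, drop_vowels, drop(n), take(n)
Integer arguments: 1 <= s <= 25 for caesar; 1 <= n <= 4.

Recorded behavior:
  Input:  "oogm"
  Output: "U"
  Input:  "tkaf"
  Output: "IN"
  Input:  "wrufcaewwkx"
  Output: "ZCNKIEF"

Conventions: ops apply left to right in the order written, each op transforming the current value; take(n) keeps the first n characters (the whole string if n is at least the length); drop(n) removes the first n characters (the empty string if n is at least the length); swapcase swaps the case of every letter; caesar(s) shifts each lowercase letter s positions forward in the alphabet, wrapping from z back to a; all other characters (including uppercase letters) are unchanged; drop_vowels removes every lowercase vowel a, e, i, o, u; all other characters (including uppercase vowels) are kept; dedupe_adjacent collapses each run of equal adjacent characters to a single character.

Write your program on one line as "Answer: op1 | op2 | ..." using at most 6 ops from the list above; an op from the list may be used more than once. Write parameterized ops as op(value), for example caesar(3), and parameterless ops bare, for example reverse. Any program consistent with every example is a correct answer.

caesar(16) | drop_vowels | dedupe_adjacent | caesar(18) | swapcase | drop(1)

Check, running the answer program on each example:
  "oogm" -> "eewc" -> "wc" -> "wc" -> "ou" -> "OU" -> "U"
  "tkaf" -> "jaqv" -> "jqv" -> "jqv" -> "bin" -> "BIN" -> "IN"
  "wrufcaewwkx" -> "mhkvsqumman" -> "mhkvsqmmn" -> "mhkvsqmn" -> "ezcnkief" -> "EZCNKIEF" -> "ZCNKIEF"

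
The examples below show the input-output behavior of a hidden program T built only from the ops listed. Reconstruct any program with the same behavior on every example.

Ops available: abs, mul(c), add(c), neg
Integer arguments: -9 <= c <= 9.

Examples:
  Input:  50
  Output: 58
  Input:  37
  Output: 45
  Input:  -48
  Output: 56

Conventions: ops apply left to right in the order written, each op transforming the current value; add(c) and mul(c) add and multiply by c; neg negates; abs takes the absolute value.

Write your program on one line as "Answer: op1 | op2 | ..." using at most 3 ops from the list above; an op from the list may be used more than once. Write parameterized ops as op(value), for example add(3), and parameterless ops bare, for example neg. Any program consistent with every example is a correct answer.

abs | add(8)

Check, running the answer program on each example:
  50 -> 50 -> 58
  37 -> 37 -> 45
  -48 -> 48 -> 56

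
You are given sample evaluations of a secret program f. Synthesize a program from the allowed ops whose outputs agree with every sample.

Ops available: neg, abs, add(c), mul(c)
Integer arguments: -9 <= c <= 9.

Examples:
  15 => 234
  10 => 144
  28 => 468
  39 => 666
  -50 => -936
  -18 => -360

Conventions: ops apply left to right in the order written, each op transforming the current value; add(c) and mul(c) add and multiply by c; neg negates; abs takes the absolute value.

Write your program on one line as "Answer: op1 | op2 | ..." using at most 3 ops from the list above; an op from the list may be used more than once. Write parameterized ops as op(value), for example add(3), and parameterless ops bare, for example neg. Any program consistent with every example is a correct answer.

mul(2) | add(-4) | mul(9)

Check, running the answer program on each example:
  15 -> 30 -> 26 -> 234
  10 -> 20 -> 16 -> 144
  28 -> 56 -> 52 -> 468
  39 -> 78 -> 74 -> 666
  -50 -> -100 -> -104 -> -936
  -18 -> -36 -> -40 -> -360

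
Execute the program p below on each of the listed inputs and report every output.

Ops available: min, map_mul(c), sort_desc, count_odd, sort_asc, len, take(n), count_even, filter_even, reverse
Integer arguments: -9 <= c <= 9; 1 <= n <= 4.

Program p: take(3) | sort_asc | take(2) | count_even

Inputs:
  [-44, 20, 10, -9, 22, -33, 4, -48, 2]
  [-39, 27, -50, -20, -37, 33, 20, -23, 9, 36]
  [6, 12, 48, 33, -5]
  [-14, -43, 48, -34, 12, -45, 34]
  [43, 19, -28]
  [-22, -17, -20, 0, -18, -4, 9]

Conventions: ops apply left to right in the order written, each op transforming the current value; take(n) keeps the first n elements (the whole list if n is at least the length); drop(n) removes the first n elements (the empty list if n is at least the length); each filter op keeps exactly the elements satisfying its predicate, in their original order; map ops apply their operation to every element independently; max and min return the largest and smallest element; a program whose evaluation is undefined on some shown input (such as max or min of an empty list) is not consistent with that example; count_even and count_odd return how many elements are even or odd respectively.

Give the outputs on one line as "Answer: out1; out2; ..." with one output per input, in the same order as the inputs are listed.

Execution, op by op:
  [-44, 20, 10, -9, 22, -33, 4, -48, 2] -> [-44, 20, 10] -> [-44, 10, 20] -> [-44, 10] -> 2
  [-39, 27, -50, -20, -37, 33, 20, -23, 9, 36] -> [-39, 27, -50] -> [-50, -39, 27] -> [-50, -39] -> 1
  [6, 12, 48, 33, -5] -> [6, 12, 48] -> [6, 12, 48] -> [6, 12] -> 2
  [-14, -43, 48, -34, 12, -45, 34] -> [-14, -43, 48] -> [-43, -14, 48] -> [-43, -14] -> 1
  [43, 19, -28] -> [43, 19, -28] -> [-28, 19, 43] -> [-28, 19] -> 1
  [-22, -17, -20, 0, -18, -4, 9] -> [-22, -17, -20] -> [-22, -20, -17] -> [-22, -20] -> 2

2; 1; 2; 1; 1; 2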